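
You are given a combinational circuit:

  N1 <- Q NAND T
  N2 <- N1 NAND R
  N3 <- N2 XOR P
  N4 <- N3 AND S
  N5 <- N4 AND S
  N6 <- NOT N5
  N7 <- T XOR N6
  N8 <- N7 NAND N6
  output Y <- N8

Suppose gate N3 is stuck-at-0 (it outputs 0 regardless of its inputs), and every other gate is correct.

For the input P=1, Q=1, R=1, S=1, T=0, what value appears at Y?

Propagate with N3 forced: N1=1, N2=0, N3=0 [stuck-at-0], N4=0, N5=0, N6=1, N7=1, N8=0.
So Y = 0. (Without the fault it would be 1.)

0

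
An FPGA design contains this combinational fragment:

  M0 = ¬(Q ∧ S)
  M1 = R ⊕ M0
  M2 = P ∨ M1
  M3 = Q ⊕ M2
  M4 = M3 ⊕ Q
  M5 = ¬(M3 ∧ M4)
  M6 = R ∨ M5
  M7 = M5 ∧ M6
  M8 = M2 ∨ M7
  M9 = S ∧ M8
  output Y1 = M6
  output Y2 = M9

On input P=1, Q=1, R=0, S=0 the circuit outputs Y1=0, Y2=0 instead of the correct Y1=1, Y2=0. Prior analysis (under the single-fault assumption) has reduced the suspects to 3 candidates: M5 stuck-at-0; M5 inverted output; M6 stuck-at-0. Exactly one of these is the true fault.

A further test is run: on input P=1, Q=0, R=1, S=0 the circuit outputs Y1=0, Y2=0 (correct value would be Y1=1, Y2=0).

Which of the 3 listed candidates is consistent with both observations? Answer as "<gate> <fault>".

M6 stuck-at-0

Evaluate each candidate on input P=1, Q=0, R=1, S=0:
  M5 stuck-at-0: M0=1, M1=0, M2=1, M3=1, M4=1, M5=0 [stuck-at-0], M6=1, M7=0, M8=1, M9=0 → Y1=1, Y2=0 — eliminated
  M5 inverted output: M0=1, M1=0, M2=1, M3=1, M4=1, M5=1 [inverted output], M6=1, M7=1, M8=1, M9=0 → Y1=1, Y2=0 — eliminated
  M6 stuck-at-0: M0=1, M1=0, M2=1, M3=1, M4=1, M5=0, M6=0 [stuck-at-0], M7=0, M8=1, M9=0 → Y1=0, Y2=0 — matches
Only M6 stuck-at-0 reproduces the observed Y1=0, Y2=0.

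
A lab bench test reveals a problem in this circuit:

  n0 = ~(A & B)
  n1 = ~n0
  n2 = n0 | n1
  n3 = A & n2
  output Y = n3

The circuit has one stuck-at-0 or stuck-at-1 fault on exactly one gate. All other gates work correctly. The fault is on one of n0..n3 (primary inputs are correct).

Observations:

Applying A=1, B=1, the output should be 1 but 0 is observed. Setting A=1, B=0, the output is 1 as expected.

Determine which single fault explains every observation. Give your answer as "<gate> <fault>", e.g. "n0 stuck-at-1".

Fault-free values for test 1 (A=1, B=1): n0=0, n1=1, n2=1, n3=1, giving Y=1. Observed 0.
Test 1: faults giving observed 0 are {n1 stuck-at-0, n2 stuck-at-0, n3 stuck-at-0}.
Test 2 (A=1, B=0): fault-free n0=1, n1=0, n2=1, n3=1 → 1; observed 1. Eliminates n2 stuck-at-0, n3 stuck-at-0.
Only n1 stuck-at-0 is consistent with every test.

n1 stuck-at-0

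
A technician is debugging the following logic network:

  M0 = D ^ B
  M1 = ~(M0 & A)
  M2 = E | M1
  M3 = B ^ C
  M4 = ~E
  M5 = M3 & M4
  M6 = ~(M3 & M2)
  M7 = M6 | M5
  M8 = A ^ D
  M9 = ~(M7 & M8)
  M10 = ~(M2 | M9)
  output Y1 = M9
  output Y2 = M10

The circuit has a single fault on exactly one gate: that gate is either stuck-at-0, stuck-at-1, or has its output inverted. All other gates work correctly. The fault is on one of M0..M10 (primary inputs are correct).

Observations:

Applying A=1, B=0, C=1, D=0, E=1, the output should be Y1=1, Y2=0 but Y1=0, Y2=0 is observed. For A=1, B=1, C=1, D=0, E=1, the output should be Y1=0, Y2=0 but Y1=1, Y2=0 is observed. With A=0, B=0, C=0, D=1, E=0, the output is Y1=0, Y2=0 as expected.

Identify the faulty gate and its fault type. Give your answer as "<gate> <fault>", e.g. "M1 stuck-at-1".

M3 inverted output

Fault-free values for test 1 (A=1, B=0, C=1, D=0, E=1): M0=0, M1=1, M2=1, M3=1, M4=0, M5=0, M6=0, M7=0, M8=1, M9=1, M10=0, giving Y1=1, Y2=0. Observed Y1=0, Y2=0.
Test 1: faults giving observed Y1=0, Y2=0 are {M3 stuck-at-0, M3 inverted output, M4 stuck-at-1, M4 inverted output, M5 stuck-at-1, M5 inverted output, M6 stuck-at-1, M6 inverted output, M7 stuck-at-1, M7 inverted output, M9 stuck-at-0, M9 inverted output}.
Test 2 (A=1, B=1, C=1, D=0, E=1): fault-free M0=1, M1=0, M2=1, M3=0, M4=0, M5=0, M6=1, M7=1, M8=1, M9=0, M10=0 → Y1=0, Y2=0; observed Y1=1, Y2=0. Eliminates M3 stuck-at-0, M4 stuck-at-1, M4 inverted output, M5 stuck-at-1, M5 inverted output, M6 stuck-at-1, M7 stuck-at-1, M9 stuck-at-0.
Test 3 (A=0, B=0, C=0, D=1, E=0): fault-free M0=1, M1=1, M2=1, M3=0, M4=1, M5=0, M6=1, M7=1, M8=1, M9=0, M10=0 → Y1=0, Y2=0; observed Y1=0, Y2=0. Eliminates M6 inverted output, M7 inverted output, M9 inverted output.
Only M3 inverted output is consistent with every test.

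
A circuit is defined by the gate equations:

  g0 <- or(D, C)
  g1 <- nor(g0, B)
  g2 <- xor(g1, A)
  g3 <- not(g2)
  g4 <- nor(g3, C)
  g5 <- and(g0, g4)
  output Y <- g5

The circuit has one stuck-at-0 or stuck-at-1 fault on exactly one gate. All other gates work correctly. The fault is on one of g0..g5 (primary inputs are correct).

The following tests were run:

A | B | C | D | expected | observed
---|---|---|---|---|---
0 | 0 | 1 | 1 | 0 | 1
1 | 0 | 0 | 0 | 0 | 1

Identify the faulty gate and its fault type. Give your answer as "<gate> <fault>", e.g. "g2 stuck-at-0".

g5 stuck-at-1

Fault-free values for test 1 (A=0, B=0, C=1, D=1): g0=1, g1=0, g2=0, g3=1, g4=0, g5=0, giving Y=0. Observed 1.
Test 1: faults giving observed 1 are {g4 stuck-at-1, g5 stuck-at-1}.
Test 2 (A=1, B=0, C=0, D=0): fault-free g0=0, g1=1, g2=0, g3=1, g4=0, g5=0 → 0; observed 1. Eliminates g4 stuck-at-1.
Only g5 stuck-at-1 is consistent with every test.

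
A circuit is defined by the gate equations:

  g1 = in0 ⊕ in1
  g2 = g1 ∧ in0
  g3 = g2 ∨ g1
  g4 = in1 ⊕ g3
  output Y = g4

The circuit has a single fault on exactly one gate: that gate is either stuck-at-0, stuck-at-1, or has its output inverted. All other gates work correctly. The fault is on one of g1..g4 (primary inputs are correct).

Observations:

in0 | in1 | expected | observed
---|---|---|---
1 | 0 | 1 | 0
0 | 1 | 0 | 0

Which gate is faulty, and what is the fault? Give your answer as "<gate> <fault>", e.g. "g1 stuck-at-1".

g4 stuck-at-0

Fault-free values for test 1 (in0=1, in1=0): g1=1, g2=1, g3=1, g4=1, giving Y=1. Observed 0.
Test 1: faults giving observed 0 are {g1 stuck-at-0, g1 inverted output, g3 stuck-at-0, g3 inverted output, g4 stuck-at-0, g4 inverted output}.
Test 2 (in0=0, in1=1): fault-free g1=1, g2=0, g3=1, g4=0 → 0; observed 0. Eliminates g1 stuck-at-0, g1 inverted output, g3 stuck-at-0, g3 inverted output, g4 inverted output.
Only g4 stuck-at-0 is consistent with every test.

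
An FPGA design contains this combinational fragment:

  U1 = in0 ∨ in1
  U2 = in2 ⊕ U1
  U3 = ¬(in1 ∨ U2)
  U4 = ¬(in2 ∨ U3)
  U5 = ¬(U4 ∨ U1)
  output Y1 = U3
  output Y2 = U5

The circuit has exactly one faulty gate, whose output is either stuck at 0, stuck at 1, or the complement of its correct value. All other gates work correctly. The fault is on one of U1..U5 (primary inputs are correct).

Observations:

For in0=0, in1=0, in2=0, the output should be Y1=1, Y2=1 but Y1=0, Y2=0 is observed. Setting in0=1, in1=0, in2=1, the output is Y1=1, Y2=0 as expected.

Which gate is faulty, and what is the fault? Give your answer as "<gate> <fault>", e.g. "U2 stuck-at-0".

U1 stuck-at-1

Fault-free values for test 1 (in0=0, in1=0, in2=0): U1=0, U2=0, U3=1, U4=0, U5=1, giving Y1=1, Y2=1. Observed Y1=0, Y2=0.
Test 1: faults giving observed Y1=0, Y2=0 are {U1 stuck-at-1, U1 inverted output, U2 stuck-at-1, U2 inverted output, U3 stuck-at-0, U3 inverted output}.
Test 2 (in0=1, in1=0, in2=1): fault-free U1=1, U2=0, U3=1, U4=0, U5=0 → Y1=1, Y2=0; observed Y1=1, Y2=0. Eliminates U1 inverted output, U2 stuck-at-1, U2 inverted output, U3 stuck-at-0, U3 inverted output.
Only U1 stuck-at-1 is consistent with every test.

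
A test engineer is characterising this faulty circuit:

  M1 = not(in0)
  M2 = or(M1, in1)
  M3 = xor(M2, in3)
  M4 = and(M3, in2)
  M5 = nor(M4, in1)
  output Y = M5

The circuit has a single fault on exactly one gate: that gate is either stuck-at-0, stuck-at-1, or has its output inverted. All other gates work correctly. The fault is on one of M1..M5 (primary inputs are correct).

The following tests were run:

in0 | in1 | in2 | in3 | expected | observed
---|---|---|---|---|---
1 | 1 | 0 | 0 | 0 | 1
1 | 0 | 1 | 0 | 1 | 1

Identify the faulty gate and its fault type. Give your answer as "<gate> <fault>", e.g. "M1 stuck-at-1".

Fault-free values for test 1 (in0=1, in1=1, in2=0, in3=0): M1=0, M2=1, M3=1, M4=0, M5=0, giving Y=0. Observed 1.
Test 1: faults giving observed 1 are {M5 stuck-at-1, M5 inverted output}.
Test 2 (in0=1, in1=0, in2=1, in3=0): fault-free M1=0, M2=0, M3=0, M4=0, M5=1 → 1; observed 1. Eliminates M5 inverted output.
Only M5 stuck-at-1 is consistent with every test.

M5 stuck-at-1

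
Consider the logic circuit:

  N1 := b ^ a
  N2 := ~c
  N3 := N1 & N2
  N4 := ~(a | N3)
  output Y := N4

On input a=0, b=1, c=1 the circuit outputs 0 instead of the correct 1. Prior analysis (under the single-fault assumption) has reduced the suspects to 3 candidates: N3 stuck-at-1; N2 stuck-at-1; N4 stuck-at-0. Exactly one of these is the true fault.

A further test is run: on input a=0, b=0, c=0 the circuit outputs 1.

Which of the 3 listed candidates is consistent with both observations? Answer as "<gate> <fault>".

N2 stuck-at-1

Evaluate each candidate on input a=0, b=0, c=0:
  N3 stuck-at-1: N1=0, N2=1, N3=1 [stuck-at-1], N4=0 → 0 — eliminated
  N2 stuck-at-1: N1=0, N2=1 [stuck-at-1], N3=0, N4=1 → 1 — matches
  N4 stuck-at-0: N1=0, N2=1, N3=0, N4=0 [stuck-at-0] → 0 — eliminated
Only N2 stuck-at-1 reproduces the observed 1.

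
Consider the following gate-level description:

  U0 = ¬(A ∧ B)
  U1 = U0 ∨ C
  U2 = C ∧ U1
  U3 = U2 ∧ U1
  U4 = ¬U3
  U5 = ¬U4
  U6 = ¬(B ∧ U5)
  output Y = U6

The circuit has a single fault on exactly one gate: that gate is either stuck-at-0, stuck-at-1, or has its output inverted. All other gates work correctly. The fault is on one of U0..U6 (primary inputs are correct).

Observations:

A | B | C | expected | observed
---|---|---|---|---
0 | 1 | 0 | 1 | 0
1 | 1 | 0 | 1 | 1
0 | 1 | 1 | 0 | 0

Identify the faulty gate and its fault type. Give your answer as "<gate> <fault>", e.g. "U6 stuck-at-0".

Fault-free values for test 1 (A=0, B=1, C=0): U0=1, U1=1, U2=0, U3=0, U4=1, U5=0, U6=1, giving Y=1. Observed 0.
Test 1: faults giving observed 0 are {U2 stuck-at-1, U2 inverted output, U3 stuck-at-1, U3 inverted output, U4 stuck-at-0, U4 inverted output, U5 stuck-at-1, U5 inverted output, U6 stuck-at-0, U6 inverted output}.
Test 2 (A=1, B=1, C=0): fault-free U0=0, U1=0, U2=0, U3=0, U4=1, U5=0, U6=1 → 1; observed 1. Eliminates U3 stuck-at-1, U3 inverted output, U4 stuck-at-0, U4 inverted output, U5 stuck-at-1, U5 inverted output, U6 stuck-at-0, U6 inverted output.
Test 3 (A=0, B=1, C=1): fault-free U0=1, U1=1, U2=1, U3=1, U4=0, U5=1, U6=0 → 0; observed 0. Eliminates U2 inverted output.
Only U2 stuck-at-1 is consistent with every test.

U2 stuck-at-1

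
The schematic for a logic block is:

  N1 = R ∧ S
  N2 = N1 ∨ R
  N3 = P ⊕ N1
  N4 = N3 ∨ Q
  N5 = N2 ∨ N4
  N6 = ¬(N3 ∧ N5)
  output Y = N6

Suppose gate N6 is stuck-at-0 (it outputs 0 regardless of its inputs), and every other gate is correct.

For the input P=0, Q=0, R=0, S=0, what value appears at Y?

0

Propagate with N6 forced: N1=0, N2=0, N3=0, N4=0, N5=0, N6=0 [stuck-at-0].
So Y = 0. (Without the fault it would be 1.)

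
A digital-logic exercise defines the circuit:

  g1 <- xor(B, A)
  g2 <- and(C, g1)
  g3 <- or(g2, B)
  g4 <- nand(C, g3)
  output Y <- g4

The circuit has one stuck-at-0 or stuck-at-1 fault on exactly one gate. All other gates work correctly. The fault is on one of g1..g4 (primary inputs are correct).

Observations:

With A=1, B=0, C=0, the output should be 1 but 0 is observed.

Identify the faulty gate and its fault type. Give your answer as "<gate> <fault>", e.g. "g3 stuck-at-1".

g4 stuck-at-0

Fault-free values for test 1 (A=1, B=0, C=0): g1=1, g2=0, g3=0, g4=1, giving Y=1. Observed 0.
Test 1: faults giving observed 0 are {g4 stuck-at-0}.
Only g4 stuck-at-0 is consistent with every test.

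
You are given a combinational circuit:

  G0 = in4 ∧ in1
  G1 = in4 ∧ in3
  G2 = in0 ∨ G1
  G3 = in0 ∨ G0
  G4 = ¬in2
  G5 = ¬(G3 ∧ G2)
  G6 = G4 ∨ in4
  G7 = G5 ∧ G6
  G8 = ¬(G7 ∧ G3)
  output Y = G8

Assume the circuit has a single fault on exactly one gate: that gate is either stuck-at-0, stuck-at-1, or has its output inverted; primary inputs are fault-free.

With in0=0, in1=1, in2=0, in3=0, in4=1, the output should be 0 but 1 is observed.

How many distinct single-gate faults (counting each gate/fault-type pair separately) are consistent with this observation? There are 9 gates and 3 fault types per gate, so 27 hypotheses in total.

16

Fault-free: G0=1, G1=0, G2=0, G3=1, G4=1, G5=1, G6=1, G7=1, G8=0 → 0. Observed 1.
  G0: stuck-at-0, inverted output ✓; others ✗
  G1: stuck-at-1, inverted output ✓; others ✗
  G2: stuck-at-1, inverted output ✓; others ✗
  G3: stuck-at-0, inverted output ✓; others ✗
  G4: none of the 3 fault types match ✗
  G5: stuck-at-0, inverted output ✓; others ✗
  G6: stuck-at-0, inverted output ✓; others ✗
  G7: stuck-at-0, inverted output ✓; others ✗
  G8: stuck-at-1, inverted output ✓; others ✗
Consistent faults: {G0 stuck-at-0, G0 inverted output, G1 stuck-at-1, G1 inverted output, G2 stuck-at-1, G2 inverted output, G3 stuck-at-0, G3 inverted output, G5 stuck-at-0, G5 inverted output, G6 stuck-at-0, G6 inverted output, G7 stuck-at-0, G7 inverted output, G8 stuck-at-1, G8 inverted output} — 16 in all.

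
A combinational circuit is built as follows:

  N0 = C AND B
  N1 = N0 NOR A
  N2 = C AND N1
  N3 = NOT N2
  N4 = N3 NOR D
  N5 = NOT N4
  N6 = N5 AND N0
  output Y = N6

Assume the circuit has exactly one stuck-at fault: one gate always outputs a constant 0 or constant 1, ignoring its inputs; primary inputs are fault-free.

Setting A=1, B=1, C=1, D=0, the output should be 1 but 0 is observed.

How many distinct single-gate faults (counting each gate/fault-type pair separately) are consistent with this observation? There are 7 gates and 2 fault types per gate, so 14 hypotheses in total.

Fault-free: N0=1, N1=0, N2=0, N3=1, N4=0, N5=1, N6=1 → 1. Observed 0.
  N0 stuck-at-0: output 0 ✓
  N0 stuck-at-1: output 1 ✗
  N1 stuck-at-0: output 1 ✗
  N1 stuck-at-1: output 0 ✓
  N2 stuck-at-0: output 1 ✗
  N2 stuck-at-1: output 0 ✓
  N3 stuck-at-0: output 0 ✓
  N3 stuck-at-1: output 1 ✗
  N4 stuck-at-0: output 1 ✗
  N4 stuck-at-1: output 0 ✓
  N5 stuck-at-0: output 0 ✓
  N5 stuck-at-1: output 1 ✗
  N6 stuck-at-0: output 0 ✓
  N6 stuck-at-1: output 1 ✗
Consistent faults: {N0 stuck-at-0, N1 stuck-at-1, N2 stuck-at-1, N3 stuck-at-0, N4 stuck-at-1, N5 stuck-at-0, N6 stuck-at-0} — 7 in all.

7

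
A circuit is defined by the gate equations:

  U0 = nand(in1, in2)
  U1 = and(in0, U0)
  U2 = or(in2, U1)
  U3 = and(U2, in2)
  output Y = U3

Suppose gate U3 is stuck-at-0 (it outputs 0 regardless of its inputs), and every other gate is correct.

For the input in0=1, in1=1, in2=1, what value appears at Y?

0

Propagate with U3 forced: U0=0, U1=0, U2=1, U3=0 [stuck-at-0].
So Y = 0. (Without the fault it would be 1.)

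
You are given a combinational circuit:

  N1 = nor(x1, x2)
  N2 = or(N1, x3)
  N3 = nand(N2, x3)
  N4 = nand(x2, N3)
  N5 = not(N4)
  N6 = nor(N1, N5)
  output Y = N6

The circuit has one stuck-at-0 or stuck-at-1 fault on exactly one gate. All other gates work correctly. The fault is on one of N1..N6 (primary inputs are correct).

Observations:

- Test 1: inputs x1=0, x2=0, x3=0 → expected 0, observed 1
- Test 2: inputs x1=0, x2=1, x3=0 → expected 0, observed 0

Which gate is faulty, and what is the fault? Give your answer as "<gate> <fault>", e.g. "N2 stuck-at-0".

N1 stuck-at-0

Fault-free values for test 1 (x1=0, x2=0, x3=0): N1=1, N2=1, N3=1, N4=1, N5=0, N6=0, giving Y=0. Observed 1.
Test 1: faults giving observed 1 are {N1 stuck-at-0, N6 stuck-at-1}.
Test 2 (x1=0, x2=1, x3=0): fault-free N1=0, N2=0, N3=1, N4=0, N5=1, N6=0 → 0; observed 0. Eliminates N6 stuck-at-1.
Only N1 stuck-at-0 is consistent with every test.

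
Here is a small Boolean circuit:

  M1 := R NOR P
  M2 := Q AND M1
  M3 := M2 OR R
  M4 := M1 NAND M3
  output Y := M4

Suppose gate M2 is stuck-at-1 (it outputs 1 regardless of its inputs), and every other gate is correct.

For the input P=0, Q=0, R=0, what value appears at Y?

Propagate with M2 forced: M1=1, M2=1 [stuck-at-1], M3=1, M4=0.
So Y = 0. (Without the fault it would be 1.)

0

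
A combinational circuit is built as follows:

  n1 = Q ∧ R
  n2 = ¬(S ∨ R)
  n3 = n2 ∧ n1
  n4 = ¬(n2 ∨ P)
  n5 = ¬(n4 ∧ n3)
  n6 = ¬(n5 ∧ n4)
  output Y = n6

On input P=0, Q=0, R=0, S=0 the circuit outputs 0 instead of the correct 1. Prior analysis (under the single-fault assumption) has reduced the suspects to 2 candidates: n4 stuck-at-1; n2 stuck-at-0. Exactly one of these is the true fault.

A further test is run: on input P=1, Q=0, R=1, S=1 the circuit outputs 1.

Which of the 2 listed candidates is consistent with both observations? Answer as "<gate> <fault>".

n2 stuck-at-0

Evaluate each candidate on input P=1, Q=0, R=1, S=1:
  n4 stuck-at-1: n1=0, n2=0, n3=0, n4=1 [stuck-at-1], n5=1, n6=0 → 0 — eliminated
  n2 stuck-at-0: n1=0, n2=0 [stuck-at-0], n3=0, n4=0, n5=1, n6=1 → 1 — matches
Only n2 stuck-at-0 reproduces the observed 1.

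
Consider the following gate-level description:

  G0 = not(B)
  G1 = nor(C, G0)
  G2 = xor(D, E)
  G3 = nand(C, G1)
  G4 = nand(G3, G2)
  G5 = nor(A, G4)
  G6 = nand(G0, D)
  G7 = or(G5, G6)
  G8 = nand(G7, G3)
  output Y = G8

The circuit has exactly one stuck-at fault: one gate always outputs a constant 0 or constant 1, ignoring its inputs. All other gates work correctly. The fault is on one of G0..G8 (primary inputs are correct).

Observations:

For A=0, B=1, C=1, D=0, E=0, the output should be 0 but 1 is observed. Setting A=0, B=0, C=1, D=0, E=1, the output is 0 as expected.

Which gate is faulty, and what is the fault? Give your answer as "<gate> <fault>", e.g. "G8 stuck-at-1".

G6 stuck-at-0

Fault-free values for test 1 (A=0, B=1, C=1, D=0, E=0): G0=0, G1=0, G2=0, G3=1, G4=1, G5=0, G6=1, G7=1, G8=0, giving Y=0. Observed 1.
Test 1: faults giving observed 1 are {G1 stuck-at-1, G3 stuck-at-0, G6 stuck-at-0, G7 stuck-at-0, G8 stuck-at-1}.
Test 2 (A=0, B=0, C=1, D=0, E=1): fault-free G0=1, G1=0, G2=1, G3=1, G4=0, G5=1, G6=1, G7=1, G8=0 → 0; observed 0. Eliminates G1 stuck-at-1, G3 stuck-at-0, G7 stuck-at-0, G8 stuck-at-1.
Only G6 stuck-at-0 is consistent with every test.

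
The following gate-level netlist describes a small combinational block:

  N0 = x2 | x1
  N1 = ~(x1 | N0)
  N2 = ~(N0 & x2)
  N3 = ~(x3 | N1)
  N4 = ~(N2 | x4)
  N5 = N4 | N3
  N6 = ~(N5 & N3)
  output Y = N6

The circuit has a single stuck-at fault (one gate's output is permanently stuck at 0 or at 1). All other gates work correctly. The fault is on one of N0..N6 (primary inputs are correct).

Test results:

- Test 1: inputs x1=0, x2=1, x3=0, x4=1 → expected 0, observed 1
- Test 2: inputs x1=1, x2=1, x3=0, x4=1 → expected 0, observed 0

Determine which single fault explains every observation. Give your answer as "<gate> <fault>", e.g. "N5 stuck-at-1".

Fault-free values for test 1 (x1=0, x2=1, x3=0, x4=1): N0=1, N1=0, N2=0, N3=1, N4=0, N5=1, N6=0, giving Y=0. Observed 1.
Test 1: faults giving observed 1 are {N0 stuck-at-0, N1 stuck-at-1, N3 stuck-at-0, N5 stuck-at-0, N6 stuck-at-1}.
Test 2 (x1=1, x2=1, x3=0, x4=1): fault-free N0=1, N1=0, N2=0, N3=1, N4=0, N5=1, N6=0 → 0; observed 0. Eliminates N1 stuck-at-1, N3 stuck-at-0, N5 stuck-at-0, N6 stuck-at-1.
Only N0 stuck-at-0 is consistent with every test.

N0 stuck-at-0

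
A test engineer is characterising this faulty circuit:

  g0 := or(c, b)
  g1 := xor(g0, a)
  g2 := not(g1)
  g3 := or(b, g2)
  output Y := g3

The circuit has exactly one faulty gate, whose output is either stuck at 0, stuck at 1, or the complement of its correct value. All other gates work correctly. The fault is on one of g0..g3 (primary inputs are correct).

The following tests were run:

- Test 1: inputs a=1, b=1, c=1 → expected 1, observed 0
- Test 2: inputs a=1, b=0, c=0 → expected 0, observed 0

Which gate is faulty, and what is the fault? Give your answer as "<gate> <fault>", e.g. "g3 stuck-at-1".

Fault-free values for test 1 (a=1, b=1, c=1): g0=1, g1=0, g2=1, g3=1, giving Y=1. Observed 0.
Test 1: faults giving observed 0 are {g3 stuck-at-0, g3 inverted output}.
Test 2 (a=1, b=0, c=0): fault-free g0=0, g1=1, g2=0, g3=0 → 0; observed 0. Eliminates g3 inverted output.
Only g3 stuck-at-0 is consistent with every test.

g3 stuck-at-0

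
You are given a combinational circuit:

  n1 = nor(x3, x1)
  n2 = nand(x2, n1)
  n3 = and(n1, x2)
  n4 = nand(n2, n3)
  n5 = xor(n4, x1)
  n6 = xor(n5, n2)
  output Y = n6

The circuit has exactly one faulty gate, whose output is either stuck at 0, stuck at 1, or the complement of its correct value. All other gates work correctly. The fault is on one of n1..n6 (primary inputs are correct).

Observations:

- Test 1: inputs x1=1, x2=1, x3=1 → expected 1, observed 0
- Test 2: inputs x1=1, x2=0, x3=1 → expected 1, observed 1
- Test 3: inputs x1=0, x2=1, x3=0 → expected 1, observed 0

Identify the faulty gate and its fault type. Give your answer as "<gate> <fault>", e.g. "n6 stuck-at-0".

n1 inverted output

Fault-free values for test 1 (x1=1, x2=1, x3=1): n1=0, n2=1, n3=0, n4=1, n5=0, n6=1, giving Y=1. Observed 0.
Test 1: faults giving observed 0 are {n1 stuck-at-1, n1 inverted output, n2 stuck-at-0, n2 inverted output, n3 stuck-at-1, n3 inverted output, n4 stuck-at-0, n4 inverted output, n5 stuck-at-1, n5 inverted output, n6 stuck-at-0, n6 inverted output}.
Test 2 (x1=1, x2=0, x3=1): fault-free n1=0, n2=1, n3=0, n4=1, n5=0, n6=1 → 1; observed 1. Eliminates n2 stuck-at-0, n2 inverted output, n3 stuck-at-1, n3 inverted output, n4 stuck-at-0, n4 inverted output, n5 stuck-at-1, n5 inverted output, n6 stuck-at-0, n6 inverted output.
Test 3 (x1=0, x2=1, x3=0): fault-free n1=1, n2=0, n3=1, n4=1, n5=1, n6=1 → 1; observed 0. Eliminates n1 stuck-at-1.
Only n1 inverted output is consistent with every test.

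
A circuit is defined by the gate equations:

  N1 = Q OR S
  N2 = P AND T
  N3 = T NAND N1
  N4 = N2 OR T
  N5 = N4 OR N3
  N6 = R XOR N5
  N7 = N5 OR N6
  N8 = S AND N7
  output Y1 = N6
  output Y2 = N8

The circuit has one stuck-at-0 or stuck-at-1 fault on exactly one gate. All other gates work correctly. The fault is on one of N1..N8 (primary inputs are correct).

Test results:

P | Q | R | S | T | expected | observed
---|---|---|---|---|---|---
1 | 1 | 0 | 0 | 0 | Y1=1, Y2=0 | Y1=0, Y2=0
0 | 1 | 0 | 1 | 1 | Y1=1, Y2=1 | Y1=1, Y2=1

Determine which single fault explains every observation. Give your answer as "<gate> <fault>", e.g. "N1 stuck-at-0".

N3 stuck-at-0

Fault-free values for test 1 (P=1, Q=1, R=0, S=0, T=0): N1=1, N2=0, N3=1, N4=0, N5=1, N6=1, N7=1, N8=0, giving Y1=1, Y2=0. Observed Y1=0, Y2=0.
Test 1: faults giving observed Y1=0, Y2=0 are {N3 stuck-at-0, N5 stuck-at-0, N6 stuck-at-0}.
Test 2 (P=0, Q=1, R=0, S=1, T=1): fault-free N1=1, N2=0, N3=0, N4=1, N5=1, N6=1, N7=1, N8=1 → Y1=1, Y2=1; observed Y1=1, Y2=1. Eliminates N5 stuck-at-0, N6 stuck-at-0.
Only N3 stuck-at-0 is consistent with every test.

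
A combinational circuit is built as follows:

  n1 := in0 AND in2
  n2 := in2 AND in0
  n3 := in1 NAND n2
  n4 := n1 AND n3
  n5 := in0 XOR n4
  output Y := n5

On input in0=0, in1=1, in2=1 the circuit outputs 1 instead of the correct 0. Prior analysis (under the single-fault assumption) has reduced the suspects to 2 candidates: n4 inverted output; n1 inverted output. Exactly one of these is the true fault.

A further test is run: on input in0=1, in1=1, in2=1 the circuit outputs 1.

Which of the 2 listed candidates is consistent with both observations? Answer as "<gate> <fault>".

Evaluate each candidate on input in0=1, in1=1, in2=1:
  n4 inverted output: n1=1, n2=1, n3=0, n4=1 [inverted output], n5=0 → 0 — eliminated
  n1 inverted output: n1=0 [inverted output], n2=1, n3=0, n4=0, n5=1 → 1 — matches
Only n1 inverted output reproduces the observed 1.

n1 inverted output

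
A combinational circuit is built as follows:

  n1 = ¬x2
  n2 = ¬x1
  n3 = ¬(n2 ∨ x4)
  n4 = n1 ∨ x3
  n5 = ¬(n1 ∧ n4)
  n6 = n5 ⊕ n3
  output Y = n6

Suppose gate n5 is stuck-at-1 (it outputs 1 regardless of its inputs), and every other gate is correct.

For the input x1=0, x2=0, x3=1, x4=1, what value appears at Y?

1

Propagate with n5 forced: n1=1, n2=1, n3=0, n4=1, n5=1 [stuck-at-1], n6=1.
So Y = 1. (Without the fault it would be 0.)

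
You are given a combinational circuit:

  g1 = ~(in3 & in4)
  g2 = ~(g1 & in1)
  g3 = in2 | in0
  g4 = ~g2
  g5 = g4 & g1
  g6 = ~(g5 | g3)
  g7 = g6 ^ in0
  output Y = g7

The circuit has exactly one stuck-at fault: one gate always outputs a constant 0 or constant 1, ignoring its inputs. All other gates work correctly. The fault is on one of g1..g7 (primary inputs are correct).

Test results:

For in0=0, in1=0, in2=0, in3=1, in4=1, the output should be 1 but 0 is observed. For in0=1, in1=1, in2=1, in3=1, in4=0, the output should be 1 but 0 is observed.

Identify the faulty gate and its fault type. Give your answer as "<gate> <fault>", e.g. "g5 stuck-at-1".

Fault-free values for test 1 (in0=0, in1=0, in2=0, in3=1, in4=1): g1=0, g2=1, g3=0, g4=0, g5=0, g6=1, g7=1, giving Y=1. Observed 0.
Test 1: faults giving observed 0 are {g3 stuck-at-1, g5 stuck-at-1, g6 stuck-at-0, g7 stuck-at-0}.
Test 2 (in0=1, in1=1, in2=1, in3=1, in4=0): fault-free g1=1, g2=0, g3=1, g4=1, g5=1, g6=0, g7=1 → 1; observed 0. Eliminates g3 stuck-at-1, g5 stuck-at-1, g6 stuck-at-0.
Only g7 stuck-at-0 is consistent with every test.

g7 stuck-at-0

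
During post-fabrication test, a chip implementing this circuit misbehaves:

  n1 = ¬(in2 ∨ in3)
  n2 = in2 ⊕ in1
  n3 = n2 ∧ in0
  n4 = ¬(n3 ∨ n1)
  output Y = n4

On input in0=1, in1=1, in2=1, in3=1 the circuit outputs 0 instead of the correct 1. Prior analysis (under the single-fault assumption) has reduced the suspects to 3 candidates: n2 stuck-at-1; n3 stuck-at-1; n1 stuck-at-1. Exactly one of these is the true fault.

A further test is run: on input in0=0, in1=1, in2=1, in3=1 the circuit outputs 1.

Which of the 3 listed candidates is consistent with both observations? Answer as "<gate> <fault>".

n2 stuck-at-1

Evaluate each candidate on input in0=0, in1=1, in2=1, in3=1:
  n2 stuck-at-1: n1=0, n2=1 [stuck-at-1], n3=0, n4=1 → 1 — matches
  n3 stuck-at-1: n1=0, n2=0, n3=1 [stuck-at-1], n4=0 → 0 — eliminated
  n1 stuck-at-1: n1=1 [stuck-at-1], n2=0, n3=0, n4=0 → 0 — eliminated
Only n2 stuck-at-1 reproduces the observed 1.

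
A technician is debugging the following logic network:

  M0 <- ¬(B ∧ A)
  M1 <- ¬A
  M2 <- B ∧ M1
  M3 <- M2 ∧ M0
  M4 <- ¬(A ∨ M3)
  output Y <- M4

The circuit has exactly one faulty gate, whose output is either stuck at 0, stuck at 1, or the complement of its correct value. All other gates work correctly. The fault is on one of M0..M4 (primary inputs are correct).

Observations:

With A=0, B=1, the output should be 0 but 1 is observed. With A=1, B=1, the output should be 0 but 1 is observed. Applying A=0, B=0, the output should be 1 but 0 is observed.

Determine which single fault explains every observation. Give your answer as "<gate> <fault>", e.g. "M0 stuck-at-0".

M4 inverted output

Fault-free values for test 1 (A=0, B=1): M0=1, M1=1, M2=1, M3=1, M4=0, giving Y=0. Observed 1.
Test 1: faults giving observed 1 are {M0 stuck-at-0, M0 inverted output, M1 stuck-at-0, M1 inverted output, M2 stuck-at-0, M2 inverted output, M3 stuck-at-0, M3 inverted output, M4 stuck-at-1, M4 inverted output}.
Test 2 (A=1, B=1): fault-free M0=0, M1=0, M2=0, M3=0, M4=0 → 0; observed 1. Eliminates M0 stuck-at-0, M0 inverted output, M1 stuck-at-0, M1 inverted output, M2 stuck-at-0, M2 inverted output, M3 stuck-at-0, M3 inverted output.
Test 3 (A=0, B=0): fault-free M0=1, M1=1, M2=0, M3=0, M4=1 → 1; observed 0. Eliminates M4 stuck-at-1.
Only M4 inverted output is consistent with every test.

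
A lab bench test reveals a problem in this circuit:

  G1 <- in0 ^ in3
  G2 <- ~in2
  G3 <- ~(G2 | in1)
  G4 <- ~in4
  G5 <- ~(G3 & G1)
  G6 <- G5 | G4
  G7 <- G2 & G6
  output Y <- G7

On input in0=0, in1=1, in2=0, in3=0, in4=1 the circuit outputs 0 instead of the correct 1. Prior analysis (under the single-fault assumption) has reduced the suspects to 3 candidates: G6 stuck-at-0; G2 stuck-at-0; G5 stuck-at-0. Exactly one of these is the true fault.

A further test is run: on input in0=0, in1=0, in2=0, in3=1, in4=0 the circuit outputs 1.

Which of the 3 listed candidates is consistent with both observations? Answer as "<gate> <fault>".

G5 stuck-at-0

Evaluate each candidate on input in0=0, in1=0, in2=0, in3=1, in4=0:
  G6 stuck-at-0: G1=1, G2=1, G3=0, G4=1, G5=1, G6=0 [stuck-at-0], G7=0 → 0 — eliminated
  G2 stuck-at-0: G1=1, G2=0 [stuck-at-0], G3=1, G4=1, G5=0, G6=1, G7=0 → 0 — eliminated
  G5 stuck-at-0: G1=1, G2=1, G3=0, G4=1, G5=0 [stuck-at-0], G6=1, G7=1 → 1 — matches
Only G5 stuck-at-0 reproduces the observed 1.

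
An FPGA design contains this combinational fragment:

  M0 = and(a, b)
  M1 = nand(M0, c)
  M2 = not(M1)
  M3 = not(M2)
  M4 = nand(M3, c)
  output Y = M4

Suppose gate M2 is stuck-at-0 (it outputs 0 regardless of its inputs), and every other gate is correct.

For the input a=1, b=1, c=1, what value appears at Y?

0

Propagate with M2 forced: M0=1, M1=0, M2=0 [stuck-at-0], M3=1, M4=0.
So Y = 0. (Without the fault it would be 1.)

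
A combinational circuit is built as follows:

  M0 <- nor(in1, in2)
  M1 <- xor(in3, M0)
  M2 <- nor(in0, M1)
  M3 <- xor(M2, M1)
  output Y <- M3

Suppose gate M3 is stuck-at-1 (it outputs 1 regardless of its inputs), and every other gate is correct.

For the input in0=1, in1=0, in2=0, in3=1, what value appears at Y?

Propagate with M3 forced: M0=1, M1=0, M2=0, M3=1 [stuck-at-1].
So Y = 1. (Without the fault it would be 0.)

1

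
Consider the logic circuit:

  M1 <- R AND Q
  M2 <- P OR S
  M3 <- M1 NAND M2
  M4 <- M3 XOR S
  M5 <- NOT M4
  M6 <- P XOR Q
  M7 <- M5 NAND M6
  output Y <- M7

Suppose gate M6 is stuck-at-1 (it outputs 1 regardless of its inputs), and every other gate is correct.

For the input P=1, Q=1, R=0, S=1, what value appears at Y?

0

Propagate with M6 forced: M1=0, M2=1, M3=1, M4=0, M5=1, M6=1 [stuck-at-1], M7=0.
So Y = 0. (Without the fault it would be 1.)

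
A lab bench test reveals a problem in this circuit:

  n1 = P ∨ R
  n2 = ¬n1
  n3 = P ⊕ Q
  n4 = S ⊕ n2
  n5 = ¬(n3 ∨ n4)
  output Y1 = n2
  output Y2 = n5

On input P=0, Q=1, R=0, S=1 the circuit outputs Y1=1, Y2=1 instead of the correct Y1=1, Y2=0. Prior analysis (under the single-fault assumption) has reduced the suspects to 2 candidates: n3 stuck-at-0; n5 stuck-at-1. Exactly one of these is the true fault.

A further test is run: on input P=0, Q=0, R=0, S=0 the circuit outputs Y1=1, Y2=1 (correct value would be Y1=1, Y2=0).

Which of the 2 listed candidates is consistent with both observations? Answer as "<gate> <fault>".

Evaluate each candidate on input P=0, Q=0, R=0, S=0:
  n3 stuck-at-0: n1=0, n2=1, n3=0 [stuck-at-0], n4=1, n5=0 → Y1=1, Y2=0 — eliminated
  n5 stuck-at-1: n1=0, n2=1, n3=0, n4=1, n5=1 [stuck-at-1] → Y1=1, Y2=1 — matches
Only n5 stuck-at-1 reproduces the observed Y1=1, Y2=1.

n5 stuck-at-1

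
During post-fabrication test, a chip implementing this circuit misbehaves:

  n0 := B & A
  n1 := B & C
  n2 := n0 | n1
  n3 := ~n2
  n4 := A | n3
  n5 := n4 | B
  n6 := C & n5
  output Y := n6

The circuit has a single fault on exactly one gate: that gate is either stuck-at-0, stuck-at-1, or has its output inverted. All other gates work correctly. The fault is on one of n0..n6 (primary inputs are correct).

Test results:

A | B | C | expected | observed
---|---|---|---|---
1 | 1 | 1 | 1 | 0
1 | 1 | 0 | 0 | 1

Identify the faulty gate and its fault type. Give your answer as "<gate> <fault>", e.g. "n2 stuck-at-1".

Fault-free values for test 1 (A=1, B=1, C=1): n0=1, n1=1, n2=1, n3=0, n4=1, n5=1, n6=1, giving Y=1. Observed 0.
Test 1: faults giving observed 0 are {n5 stuck-at-0, n5 inverted output, n6 stuck-at-0, n6 inverted output}.
Test 2 (A=1, B=1, C=0): fault-free n0=1, n1=0, n2=1, n3=0, n4=1, n5=1, n6=0 → 0; observed 1. Eliminates n5 stuck-at-0, n5 inverted output, n6 stuck-at-0.
Only n6 inverted output is consistent with every test.

n6 inverted output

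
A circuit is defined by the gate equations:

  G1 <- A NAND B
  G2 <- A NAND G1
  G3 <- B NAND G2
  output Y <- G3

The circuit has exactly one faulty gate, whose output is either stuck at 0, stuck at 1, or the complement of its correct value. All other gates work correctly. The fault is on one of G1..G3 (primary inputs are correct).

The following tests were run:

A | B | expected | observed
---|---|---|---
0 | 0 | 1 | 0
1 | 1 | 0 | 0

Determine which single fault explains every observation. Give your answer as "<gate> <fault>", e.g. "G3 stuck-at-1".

Fault-free values for test 1 (A=0, B=0): G1=1, G2=1, G3=1, giving Y=1. Observed 0.
Test 1: faults giving observed 0 are {G3 stuck-at-0, G3 inverted output}.
Test 2 (A=1, B=1): fault-free G1=0, G2=1, G3=0 → 0; observed 0. Eliminates G3 inverted output.
Only G3 stuck-at-0 is consistent with every test.

G3 stuck-at-0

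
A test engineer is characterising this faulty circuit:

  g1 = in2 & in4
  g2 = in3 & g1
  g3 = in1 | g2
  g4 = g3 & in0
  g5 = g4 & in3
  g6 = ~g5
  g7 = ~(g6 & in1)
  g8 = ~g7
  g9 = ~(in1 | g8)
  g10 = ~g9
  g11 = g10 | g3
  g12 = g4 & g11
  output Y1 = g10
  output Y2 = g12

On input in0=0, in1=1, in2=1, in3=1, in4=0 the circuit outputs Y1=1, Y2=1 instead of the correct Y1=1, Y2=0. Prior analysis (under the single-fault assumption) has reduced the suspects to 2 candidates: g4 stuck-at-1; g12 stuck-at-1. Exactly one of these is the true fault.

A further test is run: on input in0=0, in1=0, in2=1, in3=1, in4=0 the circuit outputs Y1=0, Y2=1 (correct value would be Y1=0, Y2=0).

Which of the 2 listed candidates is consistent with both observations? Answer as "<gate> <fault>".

g12 stuck-at-1

Evaluate each candidate on input in0=0, in1=0, in2=1, in3=1, in4=0:
  g4 stuck-at-1: g1=0, g2=0, g3=0, g4=1 [stuck-at-1], g5=1, g6=0, g7=1, g8=0, g9=1, g10=0, g11=0, g12=0 → Y1=0, Y2=0 — eliminated
  g12 stuck-at-1: g1=0, g2=0, g3=0, g4=0, g5=0, g6=1, g7=1, g8=0, g9=1, g10=0, g11=0, g12=1 [stuck-at-1] → Y1=0, Y2=1 — matches
Only g12 stuck-at-1 reproduces the observed Y1=0, Y2=1.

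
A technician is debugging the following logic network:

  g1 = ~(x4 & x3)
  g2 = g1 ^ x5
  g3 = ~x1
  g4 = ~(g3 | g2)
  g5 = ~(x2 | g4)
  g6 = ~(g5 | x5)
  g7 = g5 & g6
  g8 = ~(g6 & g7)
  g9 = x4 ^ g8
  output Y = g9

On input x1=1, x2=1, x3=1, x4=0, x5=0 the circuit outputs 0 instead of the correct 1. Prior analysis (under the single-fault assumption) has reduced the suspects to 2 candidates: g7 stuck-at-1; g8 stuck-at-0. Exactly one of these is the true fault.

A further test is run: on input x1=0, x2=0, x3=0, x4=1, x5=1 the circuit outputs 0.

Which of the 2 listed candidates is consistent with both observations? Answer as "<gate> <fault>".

Evaluate each candidate on input x1=0, x2=0, x3=0, x4=1, x5=1:
  g7 stuck-at-1: g1=1, g2=0, g3=1, g4=0, g5=1, g6=0, g7=1 [stuck-at-1], g8=1, g9=0 → 0 — matches
  g8 stuck-at-0: g1=1, g2=0, g3=1, g4=0, g5=1, g6=0, g7=0, g8=0 [stuck-at-0], g9=1 → 1 — eliminated
Only g7 stuck-at-1 reproduces the observed 0.

g7 stuck-at-1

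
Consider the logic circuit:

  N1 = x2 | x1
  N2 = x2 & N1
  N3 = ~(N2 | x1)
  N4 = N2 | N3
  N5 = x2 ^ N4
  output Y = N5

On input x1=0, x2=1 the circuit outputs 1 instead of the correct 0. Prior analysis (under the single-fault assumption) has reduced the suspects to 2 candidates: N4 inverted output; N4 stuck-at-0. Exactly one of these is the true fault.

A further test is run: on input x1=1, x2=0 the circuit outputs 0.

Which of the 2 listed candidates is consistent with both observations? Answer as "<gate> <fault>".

Evaluate each candidate on input x1=1, x2=0:
  N4 inverted output: N1=1, N2=0, N3=0, N4=1 [inverted output], N5=1 → 1 — eliminated
  N4 stuck-at-0: N1=1, N2=0, N3=0, N4=0 [stuck-at-0], N5=0 → 0 — matches
Only N4 stuck-at-0 reproduces the observed 0.

N4 stuck-at-0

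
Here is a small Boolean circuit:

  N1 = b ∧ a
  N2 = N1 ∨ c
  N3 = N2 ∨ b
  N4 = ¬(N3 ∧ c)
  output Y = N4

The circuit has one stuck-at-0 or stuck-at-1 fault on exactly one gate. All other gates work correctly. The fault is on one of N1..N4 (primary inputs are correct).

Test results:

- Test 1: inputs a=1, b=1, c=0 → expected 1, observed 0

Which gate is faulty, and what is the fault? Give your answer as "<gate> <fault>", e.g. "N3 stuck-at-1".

N4 stuck-at-0

Fault-free values for test 1 (a=1, b=1, c=0): N1=1, N2=1, N3=1, N4=1, giving Y=1. Observed 0.
Test 1: faults giving observed 0 are {N4 stuck-at-0}.
Only N4 stuck-at-0 is consistent with every test.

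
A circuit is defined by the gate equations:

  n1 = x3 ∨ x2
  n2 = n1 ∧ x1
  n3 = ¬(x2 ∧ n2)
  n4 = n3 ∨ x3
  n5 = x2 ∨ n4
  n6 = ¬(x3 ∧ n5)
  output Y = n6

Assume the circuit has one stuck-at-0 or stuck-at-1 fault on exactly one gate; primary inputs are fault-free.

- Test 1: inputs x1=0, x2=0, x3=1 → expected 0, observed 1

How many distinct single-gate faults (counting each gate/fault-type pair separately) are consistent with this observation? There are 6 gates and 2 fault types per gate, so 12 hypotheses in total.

Fault-free: n1=1, n2=0, n3=1, n4=1, n5=1, n6=0 → 0. Observed 1.
  n1 stuck-at-0: output 0 ✗
  n1 stuck-at-1: output 0 ✗
  n2 stuck-at-0: output 0 ✗
  n2 stuck-at-1: output 0 ✗
  n3 stuck-at-0: output 0 ✗
  n3 stuck-at-1: output 0 ✗
  n4 stuck-at-0: output 1 ✓
  n4 stuck-at-1: output 0 ✗
  n5 stuck-at-0: output 1 ✓
  n5 stuck-at-1: output 0 ✗
  n6 stuck-at-0: output 0 ✗
  n6 stuck-at-1: output 1 ✓
Consistent faults: {n4 stuck-at-0, n5 stuck-at-0, n6 stuck-at-1} — 3 in all.

3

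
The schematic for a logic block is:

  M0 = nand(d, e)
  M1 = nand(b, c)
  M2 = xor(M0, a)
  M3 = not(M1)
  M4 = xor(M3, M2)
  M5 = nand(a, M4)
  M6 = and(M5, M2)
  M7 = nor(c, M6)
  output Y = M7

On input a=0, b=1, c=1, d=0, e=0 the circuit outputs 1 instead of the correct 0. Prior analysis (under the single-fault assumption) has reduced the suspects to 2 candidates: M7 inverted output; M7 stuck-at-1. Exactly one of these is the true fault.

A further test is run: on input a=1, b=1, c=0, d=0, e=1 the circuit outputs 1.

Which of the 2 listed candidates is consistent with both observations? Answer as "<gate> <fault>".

M7 stuck-at-1

Evaluate each candidate on input a=1, b=1, c=0, d=0, e=1:
  M7 inverted output: M0=1, M1=1, M2=0, M3=0, M4=0, M5=1, M6=0, M7=0 [inverted output] → 0 — eliminated
  M7 stuck-at-1: M0=1, M1=1, M2=0, M3=0, M4=0, M5=1, M6=0, M7=1 [stuck-at-1] → 1 — matches
Only M7 stuck-at-1 reproduces the observed 1.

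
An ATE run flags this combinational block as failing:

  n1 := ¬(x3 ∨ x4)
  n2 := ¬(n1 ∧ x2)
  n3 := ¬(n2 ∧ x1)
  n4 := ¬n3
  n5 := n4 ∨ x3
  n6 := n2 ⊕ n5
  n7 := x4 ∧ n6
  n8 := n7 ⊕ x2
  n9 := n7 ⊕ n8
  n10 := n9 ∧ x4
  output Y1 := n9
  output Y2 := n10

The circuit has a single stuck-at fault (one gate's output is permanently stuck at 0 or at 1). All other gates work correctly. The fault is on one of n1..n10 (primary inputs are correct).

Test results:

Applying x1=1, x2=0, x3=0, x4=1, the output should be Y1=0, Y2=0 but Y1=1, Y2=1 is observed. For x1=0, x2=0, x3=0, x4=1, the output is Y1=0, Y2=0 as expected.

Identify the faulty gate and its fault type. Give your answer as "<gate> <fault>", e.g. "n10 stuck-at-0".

n8 stuck-at-1

Fault-free values for test 1 (x1=1, x2=0, x3=0, x4=1): n1=0, n2=1, n3=0, n4=1, n5=1, n6=0, n7=0, n8=0, n9=0, n10=0, giving Y1=0, Y2=0. Observed Y1=1, Y2=1.
Test 1: faults giving observed Y1=1, Y2=1 are {n8 stuck-at-1, n9 stuck-at-1}.
Test 2 (x1=0, x2=0, x3=0, x4=1): fault-free n1=0, n2=1, n3=1, n4=0, n5=0, n6=1, n7=1, n8=1, n9=0, n10=0 → Y1=0, Y2=0; observed Y1=0, Y2=0. Eliminates n9 stuck-at-1.
Only n8 stuck-at-1 is consistent with every test.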